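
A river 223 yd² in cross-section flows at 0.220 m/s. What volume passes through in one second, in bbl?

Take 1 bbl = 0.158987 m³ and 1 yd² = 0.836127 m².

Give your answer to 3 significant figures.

223 yd² × 0.836127 = 186.456 m²
V = v × A × t = 0.22 m/s × 186.456 m² × 1 s = 41.0203 m³
41.0203 m³ ÷ (0.158987 m³/bbl) = 258.01 bbl

258 bbl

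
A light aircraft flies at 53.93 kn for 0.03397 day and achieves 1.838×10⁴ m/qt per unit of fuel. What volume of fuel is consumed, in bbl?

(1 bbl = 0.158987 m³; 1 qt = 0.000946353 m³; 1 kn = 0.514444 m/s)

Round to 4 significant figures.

0.02637 bbl

53.93 kn → 27.744 m/s
0.03397 day → 2935.01 s
d = v × t = 27.744 × 2935.01 = 81428.9 m
1.838×10⁴ m/qt → 1.94219×10⁷ m/m³
V = d / (distance per unit fuel) = 81428.9 / 1.94219×10⁷ = 0.00419263 m³
In bbl: 0.00419263 / 0.158987 = 0.0263709 bbl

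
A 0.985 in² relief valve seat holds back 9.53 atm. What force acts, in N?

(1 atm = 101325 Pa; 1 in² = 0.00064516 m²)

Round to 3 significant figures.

9.53 atm × 101325 → 965627 Pa
0.985 in² × 0.00064516 → 6.35483×10⁻⁴ m²
F = P × A = 965627 Pa × 6.35483×10⁻⁴ m² = 613.64 N

614 N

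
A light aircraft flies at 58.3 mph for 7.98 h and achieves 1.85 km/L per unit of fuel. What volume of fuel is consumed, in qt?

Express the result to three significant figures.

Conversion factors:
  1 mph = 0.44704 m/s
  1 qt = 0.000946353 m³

428 qt

58.3 mph → 26.0624 m/s
7.98 h → 28728 s
d = v × t = 26.0624 × 28728 = 748721 m
1.85 km/L → 1.85×10⁶ m/m³
V = d / (distance per unit fuel) = 748721 / 1.85×10⁶ = 0.404714 m³
In qt: 0.404714 / 0.000946353 = 427.656 qt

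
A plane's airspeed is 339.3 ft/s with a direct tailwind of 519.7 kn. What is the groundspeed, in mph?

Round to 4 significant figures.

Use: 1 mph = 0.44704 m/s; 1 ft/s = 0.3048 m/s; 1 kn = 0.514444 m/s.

339.3 ft/s × 0.3048 = 103.419 m/s
519.7 kn × 0.514444 = 267.357 m/s
Total: 103.419 + 267.357 = 370.776 m/s
In mph: 370.776 / 0.44704 = 829.402 mph

829.4 mph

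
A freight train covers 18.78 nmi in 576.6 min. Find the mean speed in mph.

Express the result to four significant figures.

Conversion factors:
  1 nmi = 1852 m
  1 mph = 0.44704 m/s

18.78 nmi × 1852 → 34780.6 m
576.6 min × 60 → 34596 s
v = d / t = 34780.6 m / 34596 s = 1.00534 m/s
1.00534 m/s ÷ (0.44704 m/s/mph) = 2.24888 mph

2.249 mph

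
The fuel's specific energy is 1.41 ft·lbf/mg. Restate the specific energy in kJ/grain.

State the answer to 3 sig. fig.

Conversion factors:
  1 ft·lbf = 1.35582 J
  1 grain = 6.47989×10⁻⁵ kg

0.124 kJ/grain

1.41 ft·lbf/mg × 1.35582 J/ft·lbf ÷ 10⁻⁶ kg/mg = 1.91171×10⁶ J/kg
1.91171×10⁶ J/kg ÷ 1000 J/kJ × 6.47989×10⁻⁵ kg/grain = 0.123877 kJ/grain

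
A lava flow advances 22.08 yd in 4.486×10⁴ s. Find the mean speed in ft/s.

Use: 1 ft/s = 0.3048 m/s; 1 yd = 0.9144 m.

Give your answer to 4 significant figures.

22.08 yd × 0.9144 → 20.19 m
v = d / t = 20.19 m / 44860 s = 4.50067×10⁻⁴ m/s
4.50067×10⁻⁴ m/s ÷ (0.3048 m/s/ft/s) = 0.0014766 ft/s

0.001477 ft/s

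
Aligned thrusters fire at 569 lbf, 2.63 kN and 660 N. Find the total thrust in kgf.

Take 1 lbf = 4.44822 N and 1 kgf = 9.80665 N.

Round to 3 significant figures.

594 kgf

569 lbf × 4.44822 = 2531.04 N
2.63 kN × 1000 = 2630 N
660 N (already N)
Total: 2531.04 + 2630 + 660 = 5821.04 N
In kgf: 5821.04 / 9.80665 = 593.581 kgf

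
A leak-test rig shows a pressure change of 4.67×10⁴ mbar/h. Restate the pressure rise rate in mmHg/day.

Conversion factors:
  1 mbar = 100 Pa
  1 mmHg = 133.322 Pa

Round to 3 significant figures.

4.67×10⁴ mbar/h × 100 Pa/mbar ÷ 3600 s/h = 1297.22 Pa/s
1297.22 Pa/s ÷ 133.322 Pa/mmHg × 86400 s/day = 840670 mmHg/day

8.41×10⁵ mmHg/day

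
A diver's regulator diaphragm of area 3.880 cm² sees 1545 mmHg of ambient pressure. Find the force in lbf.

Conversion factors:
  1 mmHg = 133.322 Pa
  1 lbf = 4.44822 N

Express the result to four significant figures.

1545 mmHg × 133.322 → 205982 Pa
3.880 cm² × 0.0001 → 3.88×10⁻⁴ m²
F = P × A = 205982 Pa × 3.88×10⁻⁴ m² = 79.921 N
79.921 N ÷ (4.44822 N/lbf) = 17.967 lbf

17.97 lbf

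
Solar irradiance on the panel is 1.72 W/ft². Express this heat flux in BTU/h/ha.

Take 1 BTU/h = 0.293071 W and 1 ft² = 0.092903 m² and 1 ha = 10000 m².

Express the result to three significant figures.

1.72 W/ft² ÷ 0.092903 m²/ft² = 18.5139 W/m²
18.5139 W/m² ÷ 0.293071 W/BTU/h × 10000 m²/ha = 631721 BTU/h/ha

6.32×10⁵ BTU/h/ha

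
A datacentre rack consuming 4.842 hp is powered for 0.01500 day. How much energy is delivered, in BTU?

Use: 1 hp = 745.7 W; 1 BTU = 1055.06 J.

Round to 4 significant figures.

4435 BTU

4.842 hp × 745.7 → 3610.68 W
0.01500 day × 86400 → 1296 s
E = P × t = 3610.68 W × 1296 s = 4.67944×10⁶ J
4.67944×10⁶ J ÷ (1055.06 J/BTU) = 4435.24 BTU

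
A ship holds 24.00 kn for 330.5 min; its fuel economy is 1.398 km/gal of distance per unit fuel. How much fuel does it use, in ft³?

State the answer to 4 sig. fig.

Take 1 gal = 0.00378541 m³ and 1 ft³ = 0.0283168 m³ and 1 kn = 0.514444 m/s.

24.00 kn → 12.3467 m/s
330.5 min → 19830 s
d = v × t = 12.3467 × 19830 = 244835 m
1.398 km/gal → 369313 m/m³
V = d / (distance per unit fuel) = 244835 / 369313 = 0.662947 m³
In ft³: 0.662947 / 0.0283168 = 23.4118 ft³

23.41 ft³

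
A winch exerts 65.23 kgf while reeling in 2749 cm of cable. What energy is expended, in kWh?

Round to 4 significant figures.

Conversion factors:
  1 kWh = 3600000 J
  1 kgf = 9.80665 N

65.23 kgf × 9.80665 → 639.688 N
2749 cm × 0.01 → 27.49 m
W = F × d = 639.688 N × 27.49 m = 17585 J
17585 J ÷ (3600000 J/kWh) = 0.00488472 kWh

0.004885 kWh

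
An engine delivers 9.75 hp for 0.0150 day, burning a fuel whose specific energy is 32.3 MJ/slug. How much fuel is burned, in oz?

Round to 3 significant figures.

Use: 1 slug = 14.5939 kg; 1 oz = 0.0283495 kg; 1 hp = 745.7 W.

9.75 hp → 7270.58 W
0.0150 day → 1296 s
E = P × t = 7270.58 × 1296 = 9.42267×10⁶ J
32.3 MJ/slug → 2.21325×10⁶ J/kg
m = E / e_s = 9.42267×10⁶ / 2.21325×10⁶ = 4.25739 kg
In oz: 4.25739 / 0.0283495 = 150.175 oz

150 oz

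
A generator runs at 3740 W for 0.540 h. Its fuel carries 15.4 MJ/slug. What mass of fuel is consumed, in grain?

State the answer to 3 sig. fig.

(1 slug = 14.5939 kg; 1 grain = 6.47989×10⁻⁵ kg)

1.06×10⁵ grain

0.540 h → 1944 s
E = P × t = 3740 × 1944 = 7.27056×10⁶ J
15.4 MJ/slug → 1.05524×10⁶ J/kg
m = E / e_s = 7.27056×10⁶ / 1.05524×10⁶ = 6.88996 kg
In grain: 6.88996 / 6.47989×10⁻⁵ = 106328 grain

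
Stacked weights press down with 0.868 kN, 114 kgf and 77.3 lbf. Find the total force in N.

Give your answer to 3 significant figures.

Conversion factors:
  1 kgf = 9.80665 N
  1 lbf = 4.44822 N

2330 N

0.868 kN × 1000 → 868 N
114 kgf × 9.80665 → 1117.96 N
77.3 lbf × 4.44822 → 343.847 N
Total: 868 + 1117.96 + 343.847 = 2329.81 N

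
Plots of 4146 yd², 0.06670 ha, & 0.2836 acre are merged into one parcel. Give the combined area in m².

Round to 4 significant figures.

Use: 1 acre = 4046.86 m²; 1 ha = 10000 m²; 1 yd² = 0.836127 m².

4146 yd² × 0.836127 = 3466.58 m²
0.06670 ha × 10000 = 667 m²
0.2836 acre × 4046.86 = 1147.69 m²
Total: 3466.58 + 667 + 1147.69 = 5281.27 m²

5281 m²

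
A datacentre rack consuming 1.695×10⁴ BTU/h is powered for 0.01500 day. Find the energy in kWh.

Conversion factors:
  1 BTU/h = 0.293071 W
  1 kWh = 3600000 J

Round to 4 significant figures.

1.695×10⁴ BTU/h × 0.293071 → 4967.55 W
0.01500 day × 86400 → 1296 s
E = P × t = 4967.55 W × 1296 s = 6.43794×10⁶ J
6.43794×10⁶ J ÷ (3600000 J/kWh) = 1.78832 kWh

1.788 kWh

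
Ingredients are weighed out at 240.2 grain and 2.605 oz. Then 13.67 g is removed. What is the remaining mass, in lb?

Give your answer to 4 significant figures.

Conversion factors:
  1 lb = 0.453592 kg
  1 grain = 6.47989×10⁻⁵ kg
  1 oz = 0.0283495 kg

240.2 grain × 6.47989×10⁻⁵ → 0.0155647 kg
2.605 oz × 0.0283495 → 0.0738504 kg
13.67 g × 0.001 → 0.01367 kg
Net: 0.0155647 + 0.0738504 − 0.01367 = 0.0757451 kg
In lb: 0.0757451 / 0.453592 = 0.166989 lb

0.1670 lb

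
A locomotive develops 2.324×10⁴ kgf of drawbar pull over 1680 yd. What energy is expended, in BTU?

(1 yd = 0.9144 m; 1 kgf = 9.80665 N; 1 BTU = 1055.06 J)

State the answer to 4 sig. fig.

3.318×10⁵ BTU

2.324×10⁴ kgf × 9.80665 → 227907 N
1680 yd × 0.9144 → 1536.19 m
W = F × d = 227907 N × 1536.19 m = 3.50108×10⁸ J
3.50108×10⁸ J ÷ (1055.06 J/BTU) = 331837 BTU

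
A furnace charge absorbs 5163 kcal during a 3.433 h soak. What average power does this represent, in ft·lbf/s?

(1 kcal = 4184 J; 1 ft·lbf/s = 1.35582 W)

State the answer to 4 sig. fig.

1289 ft·lbf/s

5163 kcal × 4184 → 2.1602×10⁷ J
3.433 h × 3600 → 12358.8 s
P = E / t = 2.1602×10⁷ J / 12358.8 s = 1747.9 W
1747.9 W ÷ (1.35582 W/ft·lbf/s) = 1289.18 ft·lbf/s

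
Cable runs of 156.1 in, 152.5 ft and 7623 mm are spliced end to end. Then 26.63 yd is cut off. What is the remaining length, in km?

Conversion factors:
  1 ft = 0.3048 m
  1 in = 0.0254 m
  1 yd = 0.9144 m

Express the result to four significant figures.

156.1 in × 0.0254 = 3.96494 m
152.5 ft × 0.3048 = 46.482 m
7623 mm × 0.001 = 7.623 m
26.63 yd × 0.9144 = 24.3505 m
Sum: 3.96494 + 46.482 + 7.623 − 24.3505 = 33.7194 m
In km: 33.7194 / 1000 = 0.0337194 km

0.03372 km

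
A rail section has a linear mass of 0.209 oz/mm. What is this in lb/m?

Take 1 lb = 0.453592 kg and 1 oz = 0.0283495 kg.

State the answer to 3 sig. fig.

13.1 lb/m

0.209 oz/mm × 0.0283495 kg/oz ÷ 0.001 m/mm = 5.92505 kg/m
5.92505 kg/m ÷ 0.453592 kg/lb = 13.0625 lb/m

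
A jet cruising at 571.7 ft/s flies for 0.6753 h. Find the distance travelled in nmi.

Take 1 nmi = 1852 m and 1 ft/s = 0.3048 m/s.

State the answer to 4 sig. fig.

228.7 nmi

571.7 ft/s × 0.3048 → 174.254 m/s
0.6753 h × 3600 → 2431.08 s
d = v × t = 174.254 m/s × 2431.08 s = 423625 m
423625 m ÷ (1852 m/nmi) = 228.739 nmi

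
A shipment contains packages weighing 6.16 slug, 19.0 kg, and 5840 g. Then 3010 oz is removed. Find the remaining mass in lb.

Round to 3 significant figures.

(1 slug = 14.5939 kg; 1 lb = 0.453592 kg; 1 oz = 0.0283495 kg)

64.8 lb

6.16 slug × 14.5939 = 89.8984 kg
19.0 kg (already kg)
5840 g × 0.001 = 5.84 kg
3010 oz × 0.0283495 = 85.332 kg
Sum: 89.8984 + 19 + 5.84 − 85.332 = 29.4064 kg
In lb: 29.4064 / 0.453592 = 64.8301 lb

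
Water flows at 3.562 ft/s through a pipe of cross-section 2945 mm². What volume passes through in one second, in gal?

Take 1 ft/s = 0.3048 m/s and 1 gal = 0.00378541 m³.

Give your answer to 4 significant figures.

3.562 ft/s × 0.3048 → 1.0857 m/s
2945 mm² × 10⁻⁶ → 0.002945 m²
V = v × A × t = 1.0857 m/s × 0.002945 m² × 1 s = 0.00319739 m³
0.00319739 m³ ÷ (0.00378541 m³/gal) = 0.844661 gal

0.8447 gal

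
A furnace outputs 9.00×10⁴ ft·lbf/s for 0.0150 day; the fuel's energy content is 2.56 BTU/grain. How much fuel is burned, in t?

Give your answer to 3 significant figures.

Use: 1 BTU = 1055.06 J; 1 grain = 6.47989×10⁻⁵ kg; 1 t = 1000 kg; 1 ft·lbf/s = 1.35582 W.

0.00379 t

9.00×10⁴ ft·lbf/s → 122024 W
0.0150 day → 1296 s
E = P × t = 122024 × 1296 = 1.58143×10⁸ J
2.56 BTU/grain → 4.16821×10⁷ J/kg
m = E / e_s = 1.58143×10⁸ / 4.16821×10⁷ = 3.79403 kg
In t: 3.79403 / 1000 = 0.00379403 t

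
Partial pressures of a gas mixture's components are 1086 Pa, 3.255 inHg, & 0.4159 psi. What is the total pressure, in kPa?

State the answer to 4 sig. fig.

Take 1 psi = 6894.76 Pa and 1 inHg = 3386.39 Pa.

14.98 kPa

1086 Pa (already Pa)
3.255 inHg × 3386.39 → 11022.7 Pa
0.4159 psi × 6894.76 → 2867.53 Pa
Sum: 1086 + 11022.7 + 2867.53 = 14976.2 Pa
In kPa: 14976.2 / 1000 = 14.9762 kPa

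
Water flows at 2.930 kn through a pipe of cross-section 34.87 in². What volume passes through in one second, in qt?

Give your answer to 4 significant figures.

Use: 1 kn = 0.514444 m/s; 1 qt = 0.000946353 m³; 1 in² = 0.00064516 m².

35.83 qt

2.930 kn × 0.514444 = 1.50732 m/s
34.87 in² × 0.00064516 = 0.0224967 m²
V = v × A × t = 1.50732 m/s × 0.0224967 m² × 1 s = 0.0339097 m³
0.0339097 m³ ÷ (0.000946353 m³/qt) = 35.832 qt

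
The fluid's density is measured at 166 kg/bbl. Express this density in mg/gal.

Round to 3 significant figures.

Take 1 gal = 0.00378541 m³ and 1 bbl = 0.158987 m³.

3.95×10⁶ mg/gal

166 kg/bbl ÷ 0.158987 m³/bbl = 1044.11 kg/m³
1044.11 kg/m³ ÷ 10⁻⁶ kg/mg × 0.00378541 m³/gal = 3.95238×10⁶ mg/gal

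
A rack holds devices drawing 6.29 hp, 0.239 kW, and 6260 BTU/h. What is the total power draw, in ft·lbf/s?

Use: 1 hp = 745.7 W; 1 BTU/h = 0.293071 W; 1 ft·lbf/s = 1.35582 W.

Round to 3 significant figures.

6.29 hp × 745.7 → 4690.45 W
0.239 kW × 1000 → 239 W
6260 BTU/h × 0.293071 → 1834.62 W
Sum: 4690.45 + 239 + 1834.62 = 6764.07 W
In ft·lbf/s: 6764.07 / 1.35582 = 4988.91 ft·lbf/s

4990 ft·lbf/s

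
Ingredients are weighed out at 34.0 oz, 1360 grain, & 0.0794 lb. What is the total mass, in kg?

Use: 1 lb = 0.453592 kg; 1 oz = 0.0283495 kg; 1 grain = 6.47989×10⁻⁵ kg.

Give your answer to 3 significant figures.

34.0 oz × 0.0283495 = 0.963883 kg
1360 grain × 6.47989×10⁻⁵ = 0.0881265 kg
0.0794 lb × 0.453592 = 0.0360152 kg
Sum: 0.963883 + 0.0881265 + 0.0360152 = 1.08802 kg

1.09 kg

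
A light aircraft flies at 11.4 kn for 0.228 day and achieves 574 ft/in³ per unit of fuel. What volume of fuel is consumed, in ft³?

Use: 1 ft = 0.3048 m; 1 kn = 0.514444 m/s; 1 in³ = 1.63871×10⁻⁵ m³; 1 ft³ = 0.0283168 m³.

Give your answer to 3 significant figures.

0.382 ft³

11.4 kn → 5.86466 m/s
0.228 day → 19699.2 s
d = v × t = 5.86466 × 19699.2 = 115529 m
574 ft/in³ → 1.06764×10⁷ m/m³
V = d / (distance per unit fuel) = 115529 / 1.06764×10⁷ = 0.010821 m³
In ft³: 0.010821 / 0.0283168 = 0.382141 ft³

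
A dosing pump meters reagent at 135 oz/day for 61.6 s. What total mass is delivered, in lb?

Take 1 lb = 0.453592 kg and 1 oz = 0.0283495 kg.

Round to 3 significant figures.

135 oz/day → 4.42961×10⁻⁵ kg/s
m = ṁ × t = 4.42961×10⁻⁵ × 61.6 = 0.00272864 kg
In lb: 0.00272864 / 0.453592 = 0.00601563 lb

0.00602 lb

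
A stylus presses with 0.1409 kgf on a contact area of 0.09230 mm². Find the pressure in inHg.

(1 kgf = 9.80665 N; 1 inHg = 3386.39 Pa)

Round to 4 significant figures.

0.1409 kgf × 9.80665 = 1.38176 N
0.09230 mm² × 10⁻⁶ = 9.23×10⁻⁸ m²
P = F / A = 1.38176 N / 9.23×10⁻⁸ m² = 1.49703×10⁷ Pa
1.49703×10⁷ Pa ÷ (3386.39 Pa/inHg) = 4420.73 inHg

4421 inHg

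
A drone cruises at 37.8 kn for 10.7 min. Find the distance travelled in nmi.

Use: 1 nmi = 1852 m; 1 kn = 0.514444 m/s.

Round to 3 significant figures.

6.74 nmi

37.8 kn × 0.514444 = 19.446 m/s
10.7 min × 60 = 642 s
d = v × t = 19.446 m/s × 642 s = 12484.3 m
12484.3 m ÷ (1852 m/nmi) = 6.74098 nmi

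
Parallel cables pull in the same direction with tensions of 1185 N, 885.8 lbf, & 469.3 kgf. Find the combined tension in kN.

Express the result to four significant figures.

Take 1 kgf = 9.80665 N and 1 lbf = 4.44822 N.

9.727 kN

1185 N (already N)
885.8 lbf × 4.44822 → 3940.23 N
469.3 kgf × 9.80665 → 4602.26 N
Combined: 1185 + 3940.23 + 4602.26 = 9727.49 N
In kN: 9727.49 / 1000 = 9.72749 kN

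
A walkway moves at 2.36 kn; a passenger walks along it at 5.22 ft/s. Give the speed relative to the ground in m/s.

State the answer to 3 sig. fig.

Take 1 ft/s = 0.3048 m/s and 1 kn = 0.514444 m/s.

2.36 kn × 0.514444 → 1.21409 m/s
5.22 ft/s × 0.3048 → 1.59106 m/s
Combined: 1.21409 + 1.59106 = 2.80515 m/s

2.81 m/s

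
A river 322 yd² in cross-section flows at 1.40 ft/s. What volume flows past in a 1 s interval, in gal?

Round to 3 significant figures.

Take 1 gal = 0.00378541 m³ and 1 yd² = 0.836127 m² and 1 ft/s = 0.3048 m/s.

1.40 ft/s × 0.3048 → 0.42672 m/s
322 yd² × 0.836127 → 269.233 m²
V = v × A × t = 0.42672 m/s × 269.233 m² × 1 s = 114.887 m³
114.887 m³ ÷ (0.00378541 m³/gal) = 30349.9 gal

3.03×10⁴ gal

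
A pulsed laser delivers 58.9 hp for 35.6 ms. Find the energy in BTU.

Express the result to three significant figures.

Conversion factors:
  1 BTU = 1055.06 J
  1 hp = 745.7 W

58.9 hp × 745.7 = 43921.7 W
35.6 ms × 0.001 = 0.0356 s
E = P × t = 43921.7 W × 0.0356 s = 1563.61 J
1563.61 J ÷ (1055.06 J/BTU) = 1.48201 BTU

1.48 BTU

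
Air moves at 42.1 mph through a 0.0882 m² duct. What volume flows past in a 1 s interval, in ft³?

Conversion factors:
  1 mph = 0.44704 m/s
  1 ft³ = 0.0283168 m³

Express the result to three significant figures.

58.6 ft³

42.1 mph × 0.44704 → 18.8204 m/s
V = v × A × t = 18.8204 m/s × 0.0882 m² × 1 s = 1.65996 m³
1.65996 m³ ÷ (0.0283168 m³/ft³) = 58.621 ft³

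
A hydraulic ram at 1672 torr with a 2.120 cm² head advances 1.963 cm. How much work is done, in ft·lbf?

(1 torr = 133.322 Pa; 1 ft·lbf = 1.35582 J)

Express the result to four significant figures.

0.6842 ft·lbf

1672 torr → 222914 Pa
2.120 cm² → 2.12×10⁻⁴ m²
F = P × A = 222914 × 2.12×10⁻⁴ = 47.2578 N
1.963 cm → 0.01963 m
W = F × d = 47.2578 × 0.01963 = 0.927671 J
In ft·lbf: 0.927671 / 1.35582 = 0.684214 ft·lbf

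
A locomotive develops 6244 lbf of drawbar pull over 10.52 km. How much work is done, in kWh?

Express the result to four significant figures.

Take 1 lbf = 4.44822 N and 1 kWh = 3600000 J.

6244 lbf × 4.44822 = 27774.7 N
10.52 km × 1000 = 10520 m
W = F × d = 27774.7 N × 10520 m = 2.9219×10⁸ J
2.9219×10⁸ J ÷ (3600000 J/kWh) = 81.1639 kWh

81.16 kWh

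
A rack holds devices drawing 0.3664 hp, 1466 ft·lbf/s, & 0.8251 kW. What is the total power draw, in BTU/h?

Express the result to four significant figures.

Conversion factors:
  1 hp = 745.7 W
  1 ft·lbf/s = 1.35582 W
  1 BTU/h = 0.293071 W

1.053×10⁴ BTU/h

0.3664 hp × 745.7 → 273.224 W
1466 ft·lbf/s × 1.35582 → 1987.63 W
0.8251 kW × 1000 → 825.1 W
Sum: 273.224 + 1987.63 + 825.1 = 3085.95 W
In BTU/h: 3085.95 / 0.293071 = 10529.7 BTU/h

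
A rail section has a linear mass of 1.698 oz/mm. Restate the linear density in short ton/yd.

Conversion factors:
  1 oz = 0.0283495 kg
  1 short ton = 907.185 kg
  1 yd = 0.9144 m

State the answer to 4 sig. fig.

1.698 oz/mm × 0.0283495 kg/oz ÷ 0.001 m/mm = 48.1375 kg/m
48.1375 kg/m ÷ 907.185 kg/short ton × 0.9144 m/yd = 0.0485203 short ton/yd

0.04852 short ton/yd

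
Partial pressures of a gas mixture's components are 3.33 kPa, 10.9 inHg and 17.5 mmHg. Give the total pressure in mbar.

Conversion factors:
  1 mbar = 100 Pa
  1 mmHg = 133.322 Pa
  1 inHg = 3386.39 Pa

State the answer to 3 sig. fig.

3.33 kPa × 1000 = 3330 Pa
10.9 inHg × 3386.39 = 36911.7 Pa
17.5 mmHg × 133.322 = 2333.14 Pa
Total: 3330 + 36911.7 + 2333.14 = 42574.8 Pa
In mbar: 42574.8 / 100 = 425.748 mbar

426 mbar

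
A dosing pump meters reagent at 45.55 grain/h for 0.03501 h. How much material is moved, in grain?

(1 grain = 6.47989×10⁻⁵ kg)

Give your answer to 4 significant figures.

1.595 grain

45.55 grain/h → 8.19886×10⁻⁷ kg/s
0.03501 h → 126.036 s
m = ṁ × t = 8.19886×10⁻⁷ × 126.036 = 1.03335×10⁻⁴ kg
In grain: 1.03335×10⁻⁴ / 6.47989×10⁻⁵ = 1.5947 grain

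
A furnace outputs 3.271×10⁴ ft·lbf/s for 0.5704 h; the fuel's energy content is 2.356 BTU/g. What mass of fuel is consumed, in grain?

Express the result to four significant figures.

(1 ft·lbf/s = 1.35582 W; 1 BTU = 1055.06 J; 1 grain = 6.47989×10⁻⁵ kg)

3.271×10⁴ ft·lbf/s → 44348.9 W
0.5704 h → 2053.44 s
E = P × t = 44348.9 × 2053.44 = 9.10678×10⁷ J
2.356 BTU/g → 2.48572×10⁶ J/kg
m = E / e_s = 9.10678×10⁷ / 2.48572×10⁶ = 36.6364 kg
In grain: 36.6364 / 6.47989×10⁻⁵ = 565386 grain

5.654×10⁵ grain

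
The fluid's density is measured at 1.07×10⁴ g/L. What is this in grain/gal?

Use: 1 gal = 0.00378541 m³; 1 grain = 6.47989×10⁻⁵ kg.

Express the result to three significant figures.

6.25×10⁵ grain/gal

1.07×10⁴ g/L × 0.001 kg/g ÷ 0.001 m³/L = 10700 kg/m³
10700 kg/m³ ÷ 6.47989×10⁻⁵ kg/grain × 0.00378541 m³/gal = 625071 grain/gal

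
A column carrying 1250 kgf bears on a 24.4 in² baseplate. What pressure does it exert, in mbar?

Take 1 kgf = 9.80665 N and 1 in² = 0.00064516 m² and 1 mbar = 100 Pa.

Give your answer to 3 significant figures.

7790 mbar

1250 kgf × 9.80665 → 12258.3 N
24.4 in² × 0.00064516 → 0.0157419 m²
P = F / A = 12258.3 N / 0.0157419 m² = 778705 Pa
778705 Pa ÷ (100 Pa/mbar) = 7787.05 mbar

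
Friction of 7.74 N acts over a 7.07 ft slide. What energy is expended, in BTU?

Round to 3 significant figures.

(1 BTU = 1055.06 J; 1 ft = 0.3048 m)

0.0158 BTU

7.07 ft × 0.3048 = 2.15494 m
W = F × d = 7.74 N × 2.15494 m = 16.6792 J
16.6792 J ÷ (1055.06 J/BTU) = 0.0158088 BTU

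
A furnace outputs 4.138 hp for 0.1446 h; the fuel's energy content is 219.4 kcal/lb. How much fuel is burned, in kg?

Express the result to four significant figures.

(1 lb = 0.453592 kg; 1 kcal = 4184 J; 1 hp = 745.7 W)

4.138 hp → 3085.71 W
0.1446 h → 520.56 s
E = P × t = 3085.71 × 520.56 = 1.6063×10⁶ J
219.4 kcal/lb → 2.02378×10⁶ J/kg
m = E / e_s = 1.6063×10⁶ / 2.02378×10⁶ = 0.793713 kg

0.7937 kg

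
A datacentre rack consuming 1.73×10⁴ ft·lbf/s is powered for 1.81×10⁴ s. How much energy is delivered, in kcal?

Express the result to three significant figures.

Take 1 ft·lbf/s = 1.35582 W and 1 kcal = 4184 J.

1.01×10⁵ kcal

1.73×10⁴ ft·lbf/s × 1.35582 = 23455.7 W
E = P × t = 23455.7 W × 18100 s = 4.24548×10⁸ J
4.24548×10⁸ J ÷ (4184 J/kcal) = 101469 kcal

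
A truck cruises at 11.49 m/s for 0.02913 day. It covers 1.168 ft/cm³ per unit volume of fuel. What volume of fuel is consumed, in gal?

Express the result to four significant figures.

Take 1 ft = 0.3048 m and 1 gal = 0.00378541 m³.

21.46 gal

0.02913 day → 2516.83 s
d = v × t = 11.49 × 2516.83 = 28918.4 m
1.168 ft/cm³ → 356006 m/m³
V = d / (distance per unit fuel) = 28918.4 / 356006 = 0.0812301 m³
In gal: 0.0812301 / 0.00378541 = 21.4587 gal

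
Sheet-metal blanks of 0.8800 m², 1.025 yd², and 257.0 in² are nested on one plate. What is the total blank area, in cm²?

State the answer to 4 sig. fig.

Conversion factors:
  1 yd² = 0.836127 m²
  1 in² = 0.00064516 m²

0.8800 m² (already m²)
1.025 yd² × 0.836127 = 0.85703 m²
257.0 in² × 0.00064516 = 0.165806 m²
Combined: 0.88 + 0.85703 + 0.165806 = 1.90284 m²
In cm²: 1.90284 / 0.0001 = 19028.4 cm²

1.903×10⁴ cm²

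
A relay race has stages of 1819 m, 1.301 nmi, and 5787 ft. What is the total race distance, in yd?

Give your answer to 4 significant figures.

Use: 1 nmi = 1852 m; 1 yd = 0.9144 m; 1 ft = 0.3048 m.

6553 yd

1819 m (already m)
1.301 nmi × 1852 = 2409.45 m
5787 ft × 0.3048 = 1763.88 m
Total: 1819 + 2409.45 + 1763.88 = 5992.33 m
In yd: 5992.33 / 0.9144 = 6553.29 yd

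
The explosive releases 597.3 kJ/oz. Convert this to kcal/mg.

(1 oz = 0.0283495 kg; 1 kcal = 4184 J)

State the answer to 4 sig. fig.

0.005036 kcal/mg

597.3 kJ/oz × 1000 J/kJ ÷ 0.0283495 kg/oz = 2.10692×10⁷ J/kg
2.10692×10⁷ J/kg ÷ 4184 J/kcal × 10⁻⁶ kg/mg = 0.00503566 kcal/mg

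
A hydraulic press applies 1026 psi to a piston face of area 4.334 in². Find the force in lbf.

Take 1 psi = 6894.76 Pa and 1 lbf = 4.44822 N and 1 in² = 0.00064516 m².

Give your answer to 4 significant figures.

4447 lbf

1026 psi × 6894.76 → 7.07402×10⁶ Pa
4.334 in² × 0.00064516 → 0.00279612 m²
F = P × A = 7.07402×10⁶ Pa × 0.00279612 m² = 19779.8 N
19779.8 N ÷ (4.44822 N/lbf) = 4446.68 lbf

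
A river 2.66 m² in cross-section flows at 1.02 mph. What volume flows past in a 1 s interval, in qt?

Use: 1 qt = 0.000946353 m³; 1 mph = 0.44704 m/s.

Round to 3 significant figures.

1.02 mph × 0.44704 = 0.455981 m/s
V = v × A × t = 0.455981 m/s × 2.66 m² × 1 s = 1.21291 m³
1.21291 m³ ÷ (0.000946353 m³/qt) = 1281.67 qt

1280 qt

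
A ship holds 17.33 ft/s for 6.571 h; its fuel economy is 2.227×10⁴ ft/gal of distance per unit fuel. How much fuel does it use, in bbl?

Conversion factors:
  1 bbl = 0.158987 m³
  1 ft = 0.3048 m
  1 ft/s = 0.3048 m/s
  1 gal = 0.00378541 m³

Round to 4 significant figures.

0.4383 bbl

17.33 ft/s → 5.28218 m/s
6.571 h → 23655.6 s
d = v × t = 5.28218 × 23655.6 = 124953 m
2.227×10⁴ ft/gal → 1.79317×10⁶ m/m³
V = d / (distance per unit fuel) = 124953 / 1.79317×10⁶ = 0.0696827 m³
In bbl: 0.0696827 / 0.158987 = 0.438292 bbl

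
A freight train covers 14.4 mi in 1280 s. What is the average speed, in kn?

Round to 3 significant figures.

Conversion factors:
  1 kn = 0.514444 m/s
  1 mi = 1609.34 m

14.4 mi × 1609.34 → 23174.5 m
v = d / t = 23174.5 m / 1280 s = 18.1051 m/s
18.1051 m/s ÷ (0.514444 m/s/kn) = 35.1935 kn

35.2 kn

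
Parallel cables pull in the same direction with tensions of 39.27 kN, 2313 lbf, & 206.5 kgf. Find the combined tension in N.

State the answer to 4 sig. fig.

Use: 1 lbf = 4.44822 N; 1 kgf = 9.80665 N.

39.27 kN × 1000 = 39270 N
2313 lbf × 4.44822 = 10288.7 N
206.5 kgf × 9.80665 = 2025.07 N
Sum: 39270 + 10288.7 + 2025.07 = 51583.8 N

5.158×10⁴ N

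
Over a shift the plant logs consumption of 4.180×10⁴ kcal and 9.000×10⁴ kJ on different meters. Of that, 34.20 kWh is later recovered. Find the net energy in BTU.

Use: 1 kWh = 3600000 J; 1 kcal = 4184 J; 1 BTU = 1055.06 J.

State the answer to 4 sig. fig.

1.344×10⁵ BTU

4.180×10⁴ kcal × 4184 = 1.74891×10⁸ J
9.000×10⁴ kJ × 1000 = 9×10⁷ J
34.20 kWh × 3600000 = 1.2312×10⁸ J
Result: 1.74891×10⁸ + 9×10⁷ − 1.2312×10⁸ = 1.41771×10⁸ J
In BTU: 1.41771×10⁸ / 1055.06 = 134372 BTU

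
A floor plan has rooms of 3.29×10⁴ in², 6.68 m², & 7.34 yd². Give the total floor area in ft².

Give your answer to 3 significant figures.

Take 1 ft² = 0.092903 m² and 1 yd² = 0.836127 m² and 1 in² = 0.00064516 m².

3.29×10⁴ in² × 0.00064516 = 21.2258 m²
6.68 m² (already m²)
7.34 yd² × 0.836127 = 6.13717 m²
Total: 21.2258 + 6.68 + 6.13717 = 34.043 m²
In ft²: 34.043 / 0.092903 = 366.436 ft²

366 ft²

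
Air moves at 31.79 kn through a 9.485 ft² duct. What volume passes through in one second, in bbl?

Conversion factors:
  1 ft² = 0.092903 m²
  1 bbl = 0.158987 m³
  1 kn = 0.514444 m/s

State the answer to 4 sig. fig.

90.64 bbl

31.79 kn × 0.514444 → 16.3542 m/s
9.485 ft² × 0.092903 → 0.881185 m²
V = v × A × t = 16.3542 m/s × 0.881185 m² × 1 s = 14.4111 m³
14.4111 m³ ÷ (0.158987 m³/bbl) = 90.6433 bbl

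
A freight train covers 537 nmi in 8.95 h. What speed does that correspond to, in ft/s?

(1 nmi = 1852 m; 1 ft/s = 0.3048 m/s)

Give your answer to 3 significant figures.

101 ft/s

537 nmi × 1852 → 994524 m
8.95 h × 3600 → 32220 s
v = d / t = 994524 m / 32220 s = 30.8667 m/s
30.8667 m/s ÷ (0.3048 m/s/ft/s) = 101.269 ft/s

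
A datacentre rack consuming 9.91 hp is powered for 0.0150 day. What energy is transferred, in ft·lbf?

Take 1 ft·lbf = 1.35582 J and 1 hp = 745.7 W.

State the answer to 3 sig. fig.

7.06×10⁶ ft·lbf

9.91 hp × 745.7 → 7389.89 W
0.0150 day × 86400 → 1296 s
E = P × t = 7389.89 W × 1296 s = 9.5773×10⁶ J
9.5773×10⁶ J ÷ (1.35582 J/ft·lbf) = 7.06384×10⁶ ft·lbf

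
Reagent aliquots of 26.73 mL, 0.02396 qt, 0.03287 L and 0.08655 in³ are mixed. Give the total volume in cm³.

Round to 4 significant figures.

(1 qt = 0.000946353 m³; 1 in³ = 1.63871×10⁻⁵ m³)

26.73 mL × 10⁻⁶ → 2.673×10⁻⁵ m³
0.02396 qt × 0.000946353 → 2.26746×10⁻⁵ m³
0.03287 L × 0.001 → 3.287×10⁻⁵ m³
0.08655 in³ × 1.63871×10⁻⁵ → 1.4183×10⁻⁶ m³
Total: 2.673×10⁻⁵ + 2.26746×10⁻⁵ + 3.287×10⁻⁵ + 1.4183×10⁻⁶ = 8.36929×10⁻⁵ m³
In cm³: 8.36929×10⁻⁵ / 10⁻⁶ = 83.6929 cm³

83.69 cm³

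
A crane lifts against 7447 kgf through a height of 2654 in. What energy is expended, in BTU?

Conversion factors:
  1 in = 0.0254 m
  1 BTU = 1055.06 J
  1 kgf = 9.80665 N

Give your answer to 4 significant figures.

7447 kgf × 9.80665 = 73030.1 N
2654 in × 0.0254 = 67.4116 m
W = F × d = 73030.1 N × 67.4116 m = 4.92308×10⁶ J
4.92308×10⁶ J ÷ (1055.06 J/BTU) = 4666.16 BTU

4666 BTU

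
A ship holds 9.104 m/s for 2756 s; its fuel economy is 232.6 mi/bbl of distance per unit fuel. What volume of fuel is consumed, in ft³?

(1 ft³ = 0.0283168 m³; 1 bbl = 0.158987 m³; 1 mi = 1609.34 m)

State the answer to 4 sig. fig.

0.3763 ft³

d = v × t = 9.104 × 2756 = 25090.6 m
232.6 mi/bbl → 2.35448×10⁶ m/m³
V = d / (distance per unit fuel) = 25090.6 / 2.35448×10⁶ = 0.0106565 m³
In ft³: 0.0106565 / 0.0283168 = 0.376331 ft³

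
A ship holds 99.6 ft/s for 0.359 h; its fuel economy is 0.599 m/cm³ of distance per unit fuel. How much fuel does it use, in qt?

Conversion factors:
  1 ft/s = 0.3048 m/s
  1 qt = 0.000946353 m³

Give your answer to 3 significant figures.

99.6 ft/s → 30.3581 m/s
0.359 h → 1292.4 s
d = v × t = 30.3581 × 1292.4 = 39234.8 m
0.599 m/cm³ → 599000 m/m³
V = d / (distance per unit fuel) = 39234.8 / 599000 = 0.0655005 m³
In qt: 0.0655005 / 0.000946353 = 69.2136 qt

69.2 qt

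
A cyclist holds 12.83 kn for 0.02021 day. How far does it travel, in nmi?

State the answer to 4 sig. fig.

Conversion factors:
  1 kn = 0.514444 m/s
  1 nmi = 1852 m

12.83 kn × 0.514444 → 6.60032 m/s
0.02021 day × 86400 → 1746.14 s
d = v × t = 6.60032 m/s × 1746.14 s = 11525.1 m
11525.1 m ÷ (1852 m/nmi) = 6.22306 nmi

6.223 nmi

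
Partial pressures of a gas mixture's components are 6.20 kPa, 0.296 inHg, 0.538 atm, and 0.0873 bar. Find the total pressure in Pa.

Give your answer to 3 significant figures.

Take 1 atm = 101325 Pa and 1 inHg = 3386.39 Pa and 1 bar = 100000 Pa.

6.20 kPa × 1000 → 6200 Pa
0.296 inHg × 3386.39 → 1002.37 Pa
0.538 atm × 101325 → 54512.8 Pa
0.0873 bar × 100000 → 8730 Pa
Total: 6200 + 1002.37 + 54512.8 + 8730 = 70445.2 Pa

7.04×10⁴ Pa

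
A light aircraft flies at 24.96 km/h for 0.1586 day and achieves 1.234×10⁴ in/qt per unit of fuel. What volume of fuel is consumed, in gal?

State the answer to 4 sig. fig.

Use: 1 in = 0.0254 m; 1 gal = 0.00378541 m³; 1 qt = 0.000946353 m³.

24.96 km/h → 6.93333 m/s
0.1586 day → 13703 s
d = v × t = 6.93333 × 13703 = 95007.4 m
1.234×10⁴ in/qt → 331204 m/m³
V = d / (distance per unit fuel) = 95007.4 / 331204 = 0.286855 m³
In gal: 0.286855 / 0.00378541 = 75.7791 gal

75.78 gal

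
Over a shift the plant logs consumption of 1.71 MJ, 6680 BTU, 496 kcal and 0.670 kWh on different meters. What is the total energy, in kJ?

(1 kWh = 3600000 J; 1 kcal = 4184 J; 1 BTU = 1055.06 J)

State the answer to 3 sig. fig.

1.32×10⁴ kJ

1.71 MJ × 1000000 → 1.71×10⁶ J
6680 BTU × 1055.06 → 7.0478×10⁶ J
496 kcal × 4184 → 2.07526×10⁶ J
0.670 kWh × 3600000 → 2.412×10⁶ J
Sum: 1.71×10⁶ + 7.0478×10⁶ + 2.07526×10⁶ + 2.412×10⁶ = 1.32451×10⁷ J
In kJ: 1.32451×10⁷ / 1000 = 13245.1 kJ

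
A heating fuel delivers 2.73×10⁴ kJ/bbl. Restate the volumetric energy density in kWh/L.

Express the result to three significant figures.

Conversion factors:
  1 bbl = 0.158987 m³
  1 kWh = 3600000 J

0.0477 kWh/L

2.73×10⁴ kJ/bbl × 1000 J/kJ ÷ 0.158987 m³/bbl = 1.71712×10⁸ J/m³
1.71712×10⁸ J/m³ ÷ 3600000 J/kWh × 0.001 m³/L = 0.0476978 kWh/L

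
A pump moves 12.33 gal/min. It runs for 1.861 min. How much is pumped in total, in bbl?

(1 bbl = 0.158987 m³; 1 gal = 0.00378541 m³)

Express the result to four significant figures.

0.5463 bbl

12.33 gal/min → 7.77902×10⁻⁴ m³/s
1.861 min → 111.66 s
V = Q × t = 7.77902×10⁻⁴ × 111.66 = 0.0868605 m³
In bbl: 0.0868605 / 0.158987 = 0.546337 bbl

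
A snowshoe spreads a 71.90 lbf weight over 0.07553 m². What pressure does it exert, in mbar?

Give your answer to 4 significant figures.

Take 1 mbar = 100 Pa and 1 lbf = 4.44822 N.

42.34 mbar

71.90 lbf × 4.44822 → 319.827 N
P = F / A = 319.827 N / 0.07553 m² = 4234.44 Pa
4234.44 Pa ÷ (100 Pa/mbar) = 42.3444 mbar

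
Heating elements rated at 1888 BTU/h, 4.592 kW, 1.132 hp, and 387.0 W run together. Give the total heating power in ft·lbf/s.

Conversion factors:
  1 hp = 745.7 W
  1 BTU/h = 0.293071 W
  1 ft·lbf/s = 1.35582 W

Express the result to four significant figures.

4703 ft·lbf/s

1888 BTU/h × 0.293071 = 553.318 W
4.592 kW × 1000 = 4592 W
1.132 hp × 745.7 = 844.132 W
387.0 W (already W)
Sum: 553.318 + 4592 + 844.132 + 387 = 6376.45 W
In ft·lbf/s: 6376.45 / 1.35582 = 4703.02 ft·lbf/s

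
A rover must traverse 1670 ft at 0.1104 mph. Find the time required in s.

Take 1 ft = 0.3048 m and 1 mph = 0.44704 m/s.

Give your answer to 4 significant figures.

1670 ft × 0.3048 = 509.016 m
0.1104 mph × 0.44704 = 0.0493532 m/s
t = d / v = 509.016 m / 0.0493532 m/s = 10313.7 s

1.031×10⁴ s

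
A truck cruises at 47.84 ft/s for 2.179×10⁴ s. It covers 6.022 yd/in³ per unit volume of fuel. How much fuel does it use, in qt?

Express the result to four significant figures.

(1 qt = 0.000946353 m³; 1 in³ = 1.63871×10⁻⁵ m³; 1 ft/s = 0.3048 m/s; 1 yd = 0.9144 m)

999.2 qt

47.84 ft/s → 14.5816 m/s
d = v × t = 14.5816 × 21790 = 317733 m
6.022 yd/in³ → 336028 m/m³
V = d / (distance per unit fuel) = 317733 / 336028 = 0.945555 m³
In qt: 0.945555 / 0.000946353 = 999.157 qt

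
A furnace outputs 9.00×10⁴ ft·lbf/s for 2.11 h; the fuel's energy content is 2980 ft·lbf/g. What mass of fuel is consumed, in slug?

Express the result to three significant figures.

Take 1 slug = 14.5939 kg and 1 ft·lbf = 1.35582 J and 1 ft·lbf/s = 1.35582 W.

15.7 slug

9.00×10⁴ ft·lbf/s → 122024 W
2.11 h → 7596 s
E = P × t = 122024 × 7596 = 9.26894×10⁸ J
2980 ft·lbf/g → 4.04034×10⁶ J/kg
m = E / e_s = 9.26894×10⁸ / 4.04034×10⁶ = 229.41 kg
In slug: 229.41 / 14.5939 = 15.7196 slug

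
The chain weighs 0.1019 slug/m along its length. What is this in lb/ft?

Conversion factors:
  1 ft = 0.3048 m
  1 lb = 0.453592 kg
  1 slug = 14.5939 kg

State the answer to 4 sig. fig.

0.1019 slug/m × 14.5939 kg/slug = 1.48712 kg/m
1.48712 kg/m ÷ 0.453592 kg/lb × 0.3048 m/ft = 0.999299 lb/ft

0.9993 lb/ft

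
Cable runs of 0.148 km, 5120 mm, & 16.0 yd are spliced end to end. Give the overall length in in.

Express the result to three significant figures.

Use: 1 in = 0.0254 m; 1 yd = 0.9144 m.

6600 in

0.148 km × 1000 → 148 m
5120 mm × 0.001 → 5.12 m
16.0 yd × 0.9144 → 14.6304 m
Sum: 148 + 5.12 + 14.6304 = 167.75 m
In in: 167.75 / 0.0254 = 6604.33 in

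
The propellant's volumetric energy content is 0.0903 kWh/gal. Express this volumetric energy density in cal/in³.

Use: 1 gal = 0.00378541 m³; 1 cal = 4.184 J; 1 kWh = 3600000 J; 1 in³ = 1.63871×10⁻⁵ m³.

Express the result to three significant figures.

0.0903 kWh/gal × 3600000 J/kWh ÷ 0.00378541 m³/gal = 8.58771×10⁷ J/m³
8.58771×10⁷ J/m³ ÷ 4.184 J/cal × 1.63871×10⁻⁵ m³/in³ = 336.347 cal/in³

336 cal/in³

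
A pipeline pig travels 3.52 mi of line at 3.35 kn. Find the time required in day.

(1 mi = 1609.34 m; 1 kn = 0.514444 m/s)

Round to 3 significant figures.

3.52 mi × 1609.34 → 5664.88 m
3.35 kn × 0.514444 → 1.72339 m/s
t = d / v = 5664.88 m / 1.72339 m/s = 3287.06 s
3287.06 s ÷ (86400 s/day) = 0.0380447 day

0.0380 day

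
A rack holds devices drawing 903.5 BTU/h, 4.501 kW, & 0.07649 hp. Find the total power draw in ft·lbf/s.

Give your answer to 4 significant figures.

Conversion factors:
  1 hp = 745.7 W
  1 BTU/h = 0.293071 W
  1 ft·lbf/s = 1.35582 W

903.5 BTU/h × 0.293071 → 264.79 W
4.501 kW × 1000 → 4501 W
0.07649 hp × 745.7 → 57.0386 W
Combined: 264.79 + 4501 + 57.0386 = 4822.83 W
In ft·lbf/s: 4822.83 / 1.35582 = 3557.13 ft·lbf/s

3557 ft·lbf/s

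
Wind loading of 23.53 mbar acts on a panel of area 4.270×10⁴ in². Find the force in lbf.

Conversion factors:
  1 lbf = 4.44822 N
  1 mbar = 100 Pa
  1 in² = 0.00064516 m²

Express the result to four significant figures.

1.457×10⁴ lbf

23.53 mbar × 100 → 2353 Pa
4.270×10⁴ in² × 0.00064516 → 27.5483 m²
F = P × A = 2353 Pa × 27.5483 m² = 64821.1 N
64821.1 N ÷ (4.44822 N/lbf) = 14572.4 lbf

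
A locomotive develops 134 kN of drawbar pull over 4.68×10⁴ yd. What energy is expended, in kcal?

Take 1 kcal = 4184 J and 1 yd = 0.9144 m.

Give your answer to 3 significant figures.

134 kN × 1000 = 134000 N
4.68×10⁴ yd × 0.9144 = 42793.9 m
W = F × d = 134000 N × 42793.9 m = 5.73438×10⁹ J
5.73438×10⁹ J ÷ (4184 J/kcal) = 1.37055×10⁶ kcal

1.37×10⁶ kcal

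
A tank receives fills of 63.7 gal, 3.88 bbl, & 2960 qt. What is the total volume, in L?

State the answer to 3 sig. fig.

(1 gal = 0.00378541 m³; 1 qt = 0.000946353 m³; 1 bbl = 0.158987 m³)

3660 L

63.7 gal × 0.00378541 → 0.241131 m³
3.88 bbl × 0.158987 → 0.61687 m³
2960 qt × 0.000946353 → 2.8012 m³
Total: 0.241131 + 0.61687 + 2.8012 = 3.6592 m³
In L: 3.6592 / 0.001 = 3659.2 L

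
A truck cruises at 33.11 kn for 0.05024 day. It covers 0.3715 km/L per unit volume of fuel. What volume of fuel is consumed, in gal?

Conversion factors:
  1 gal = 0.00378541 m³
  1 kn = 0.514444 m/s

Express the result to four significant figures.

33.11 kn → 17.0332 m/s
0.05024 day → 4340.74 s
d = v × t = 17.0332 × 4340.74 = 73936.7 m
0.3715 km/L → 371500 m/m³
V = d / (distance per unit fuel) = 73936.7 / 371500 = 0.199022 m³
In gal: 0.199022 / 0.00378541 = 52.5761 gal

52.58 gal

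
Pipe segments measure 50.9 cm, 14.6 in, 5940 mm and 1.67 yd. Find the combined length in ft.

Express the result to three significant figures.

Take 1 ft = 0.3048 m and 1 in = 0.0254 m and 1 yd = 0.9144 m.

50.9 cm × 0.01 → 0.509 m
14.6 in × 0.0254 → 0.37084 m
5940 mm × 0.001 → 5.94 m
1.67 yd × 0.9144 → 1.52705 m
Combined: 0.509 + 0.37084 + 5.94 + 1.52705 = 8.34689 m
In ft: 8.34689 / 0.3048 = 27.3848 ft

27.4 ft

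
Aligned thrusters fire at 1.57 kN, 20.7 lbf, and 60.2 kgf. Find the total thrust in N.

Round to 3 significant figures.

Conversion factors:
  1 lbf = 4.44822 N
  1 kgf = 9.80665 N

1.57 kN × 1000 = 1570 N
20.7 lbf × 4.44822 = 92.0782 N
60.2 kgf × 9.80665 = 590.36 N
Total: 1570 + 92.0782 + 590.36 = 2252.44 N

2250 N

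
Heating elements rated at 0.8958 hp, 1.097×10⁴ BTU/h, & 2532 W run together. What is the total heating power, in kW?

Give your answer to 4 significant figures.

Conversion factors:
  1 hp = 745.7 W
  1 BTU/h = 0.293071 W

6.415 kW

0.8958 hp × 745.7 = 667.998 W
1.097×10⁴ BTU/h × 0.293071 = 3214.99 W
2532 W (already W)
Combined: 667.998 + 3214.99 + 2532 = 6414.99 W
In kW: 6414.99 / 1000 = 6.41499 kW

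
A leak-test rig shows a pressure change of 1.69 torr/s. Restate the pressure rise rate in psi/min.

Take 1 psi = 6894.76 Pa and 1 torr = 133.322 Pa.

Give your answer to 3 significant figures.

1.69 torr/s × 133.322 Pa/torr = 225.314 Pa/s
225.314 Pa/s ÷ 6894.76 Pa/psi × 60 s/min = 1.96074 psi/min

1.96 psi/min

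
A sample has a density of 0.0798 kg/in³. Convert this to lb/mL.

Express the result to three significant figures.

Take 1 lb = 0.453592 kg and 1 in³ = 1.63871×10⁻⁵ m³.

0.0107 lb/mL

0.0798 kg/in³ ÷ 1.63871×10⁻⁵ m³/in³ = 4869.68 kg/m³
4869.68 kg/m³ ÷ 0.453592 kg/lb × 10⁻⁶ m³/mL = 0.0107358 lb/mL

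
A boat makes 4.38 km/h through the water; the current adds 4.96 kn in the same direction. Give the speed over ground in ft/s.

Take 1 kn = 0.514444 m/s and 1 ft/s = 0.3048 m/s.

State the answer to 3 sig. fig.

4.38 km/h × (1/3.6) → 1.21667 m/s
4.96 kn × 0.514444 → 2.55164 m/s
Sum: 1.21667 + 2.55164 = 3.76831 m/s
In ft/s: 3.76831 / 0.3048 = 12.3632 ft/s

12.4 ft/s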